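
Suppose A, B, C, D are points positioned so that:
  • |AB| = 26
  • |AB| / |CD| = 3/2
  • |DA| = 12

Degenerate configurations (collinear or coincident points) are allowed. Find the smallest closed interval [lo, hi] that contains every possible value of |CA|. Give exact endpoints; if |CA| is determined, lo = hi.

|AB| ∈ {26}
|AD| ∈ {12}
|CD| ∈ {52/3}
|BD| ∈ [14, 38]
|AC| ∈ [16/3, 88/3]
|BC| ∈ [0, 166/3]

|CA| ∈ [16/3, 88/3]  (≈ [5.3333, 29.3333])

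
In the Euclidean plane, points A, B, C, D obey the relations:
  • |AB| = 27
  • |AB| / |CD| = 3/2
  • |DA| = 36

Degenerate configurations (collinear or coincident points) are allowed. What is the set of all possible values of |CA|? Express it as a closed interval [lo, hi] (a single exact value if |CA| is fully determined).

|CA| ∈ [18, 54]  (≈ [18.0000, 54.0000])

|AB| ∈ {27}
|AD| ∈ {36}
|CD| ∈ {18}
|BD| ∈ [9, 63]
|AC| ∈ [18, 54]
|BC| ∈ [0, 81]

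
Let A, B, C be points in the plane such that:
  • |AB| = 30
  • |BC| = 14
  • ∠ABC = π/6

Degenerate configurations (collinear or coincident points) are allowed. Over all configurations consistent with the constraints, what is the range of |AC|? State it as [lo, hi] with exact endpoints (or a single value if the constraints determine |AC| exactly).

|AB| ∈ {30}
|BC| ∈ {14}
|AC| ∈ {2·√(274 - 105·√(3))}

|AC| = 2·√(274 - 105·√(3))  (≈ 19.1974)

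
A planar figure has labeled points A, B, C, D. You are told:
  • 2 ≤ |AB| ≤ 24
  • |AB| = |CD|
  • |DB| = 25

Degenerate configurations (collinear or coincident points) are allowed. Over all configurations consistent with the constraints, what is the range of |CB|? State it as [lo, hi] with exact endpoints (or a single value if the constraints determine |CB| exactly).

|CB| ∈ [1, 49]  (≈ [1.0000, 49.0000])

|AB| ∈ [2, 24]
|BD| ∈ {25}
|CD| ∈ [2, 24]
|AD| ∈ [1, 49]
|BC| ∈ [1, 49]
|AC| ∈ [0, 73]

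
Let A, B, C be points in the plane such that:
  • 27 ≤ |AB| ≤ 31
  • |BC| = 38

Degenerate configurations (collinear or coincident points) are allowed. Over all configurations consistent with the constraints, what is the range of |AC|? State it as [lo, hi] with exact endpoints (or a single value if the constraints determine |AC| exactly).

|AB| ∈ [27, 31]
|BC| ∈ {38}
|AC| ∈ [7, 69]

|AC| ∈ [7, 69]  (≈ [7.0000, 69.0000])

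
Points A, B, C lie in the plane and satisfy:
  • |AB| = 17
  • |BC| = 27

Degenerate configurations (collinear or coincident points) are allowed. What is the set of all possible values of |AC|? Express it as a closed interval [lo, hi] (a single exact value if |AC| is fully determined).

|AB| ∈ {17}
|BC| ∈ {27}
|AC| ∈ [10, 44]

|AC| ∈ [10, 44]  (≈ [10.0000, 44.0000])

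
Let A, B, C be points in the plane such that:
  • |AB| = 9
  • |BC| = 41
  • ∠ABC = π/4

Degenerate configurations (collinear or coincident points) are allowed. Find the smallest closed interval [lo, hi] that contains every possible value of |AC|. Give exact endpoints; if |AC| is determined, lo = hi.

|AC| = √(1762 - 369·√(2))  (≈ 35.2158)

|AB| ∈ {9}
|BC| ∈ {41}
|AC| ∈ {√(1762 - 369·√(2))}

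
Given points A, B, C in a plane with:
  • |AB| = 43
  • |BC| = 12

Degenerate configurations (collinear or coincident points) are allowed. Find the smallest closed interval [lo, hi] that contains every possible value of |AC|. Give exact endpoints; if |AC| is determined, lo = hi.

|AB| ∈ {43}
|BC| ∈ {12}
|AC| ∈ [31, 55]

|AC| ∈ [31, 55]  (≈ [31.0000, 55.0000])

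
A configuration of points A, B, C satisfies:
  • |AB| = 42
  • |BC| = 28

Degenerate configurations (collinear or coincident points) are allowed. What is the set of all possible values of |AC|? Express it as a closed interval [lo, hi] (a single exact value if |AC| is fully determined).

|AC| ∈ [14, 70]  (≈ [14.0000, 70.0000])

|AB| ∈ {42}
|BC| ∈ {28}
|AC| ∈ [14, 70]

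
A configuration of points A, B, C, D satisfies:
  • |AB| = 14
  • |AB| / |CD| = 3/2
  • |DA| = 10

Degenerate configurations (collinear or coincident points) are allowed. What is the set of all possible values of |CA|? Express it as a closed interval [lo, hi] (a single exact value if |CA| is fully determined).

|AB| ∈ {14}
|AD| ∈ {10}
|CD| ∈ {28/3}
|BD| ∈ [4, 24]
|AC| ∈ [2/3, 58/3]
|BC| ∈ [0, 100/3]

|CA| ∈ [2/3, 58/3]  (≈ [0.6667, 19.3333])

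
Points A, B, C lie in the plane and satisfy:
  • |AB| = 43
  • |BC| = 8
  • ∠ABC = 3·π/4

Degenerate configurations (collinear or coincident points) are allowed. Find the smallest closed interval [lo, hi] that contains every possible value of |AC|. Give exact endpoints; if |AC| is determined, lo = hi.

|AC| = √(344·√(2) + 1913)  (≈ 48.9846)

|AB| ∈ {43}
|BC| ∈ {8}
|AC| ∈ {√(344·√(2) + 1913)}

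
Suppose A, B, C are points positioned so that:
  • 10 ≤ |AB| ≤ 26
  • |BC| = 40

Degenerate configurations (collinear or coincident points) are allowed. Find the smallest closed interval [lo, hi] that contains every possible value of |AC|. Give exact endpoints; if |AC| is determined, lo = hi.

|AC| ∈ [14, 66]  (≈ [14.0000, 66.0000])

|AB| ∈ [10, 26]
|BC| ∈ {40}
|AC| ∈ [14, 66]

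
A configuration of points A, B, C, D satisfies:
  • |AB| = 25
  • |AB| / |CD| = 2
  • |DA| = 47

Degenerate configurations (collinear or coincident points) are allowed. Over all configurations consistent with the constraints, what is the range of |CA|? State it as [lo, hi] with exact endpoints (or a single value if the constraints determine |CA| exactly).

|AB| ∈ {25}
|AD| ∈ {47}
|CD| ∈ {25/2}
|BD| ∈ [22, 72]
|AC| ∈ [69/2, 119/2]
|BC| ∈ [19/2, 169/2]

|CA| ∈ [69/2, 119/2]  (≈ [34.5000, 59.5000])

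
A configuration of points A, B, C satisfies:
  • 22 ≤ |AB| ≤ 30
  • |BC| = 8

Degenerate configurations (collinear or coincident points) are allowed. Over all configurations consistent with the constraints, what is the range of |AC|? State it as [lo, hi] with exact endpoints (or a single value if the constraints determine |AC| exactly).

|AB| ∈ [22, 30]
|BC| ∈ {8}
|AC| ∈ [14, 38]

|AC| ∈ [14, 38]  (≈ [14.0000, 38.0000])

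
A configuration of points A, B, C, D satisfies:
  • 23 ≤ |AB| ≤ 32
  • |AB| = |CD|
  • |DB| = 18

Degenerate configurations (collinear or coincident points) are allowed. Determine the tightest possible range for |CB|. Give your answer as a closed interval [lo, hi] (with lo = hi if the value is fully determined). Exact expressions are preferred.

|AB| ∈ [23, 32]
|BD| ∈ {18}
|CD| ∈ [23, 32]
|AD| ∈ [5, 50]
|BC| ∈ [5, 50]
|AC| ∈ [0, 82]

|CB| ∈ [5, 50]  (≈ [5.0000, 50.0000])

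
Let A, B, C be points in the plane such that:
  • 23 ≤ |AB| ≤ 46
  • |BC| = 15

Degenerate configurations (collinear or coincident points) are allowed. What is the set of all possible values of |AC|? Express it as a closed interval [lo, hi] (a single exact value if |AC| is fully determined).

|AC| ∈ [8, 61]  (≈ [8.0000, 61.0000])

|AB| ∈ [23, 46]
|BC| ∈ {15}
|AC| ∈ [8, 61]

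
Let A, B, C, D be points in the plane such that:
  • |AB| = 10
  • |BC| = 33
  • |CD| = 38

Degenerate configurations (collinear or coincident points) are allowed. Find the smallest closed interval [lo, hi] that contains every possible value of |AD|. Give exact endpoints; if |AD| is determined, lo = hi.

|AB| ∈ {10}
|BC| ∈ {33}
|CD| ∈ {38}
|AC| ∈ [23, 43]
|BD| ∈ [5, 71]
|AD| ∈ [0, 81]

|AD| ∈ [0, 81]  (≈ [0.0000, 81.0000])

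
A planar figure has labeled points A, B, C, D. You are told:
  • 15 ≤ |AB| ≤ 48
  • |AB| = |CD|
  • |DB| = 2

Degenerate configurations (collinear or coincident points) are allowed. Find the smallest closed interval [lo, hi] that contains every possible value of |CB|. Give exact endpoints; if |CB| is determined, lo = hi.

|AB| ∈ [15, 48]
|BD| ∈ {2}
|CD| ∈ [15, 48]
|AD| ∈ [13, 50]
|BC| ∈ [13, 50]
|AC| ∈ [0, 98]

|CB| ∈ [13, 50]  (≈ [13.0000, 50.0000])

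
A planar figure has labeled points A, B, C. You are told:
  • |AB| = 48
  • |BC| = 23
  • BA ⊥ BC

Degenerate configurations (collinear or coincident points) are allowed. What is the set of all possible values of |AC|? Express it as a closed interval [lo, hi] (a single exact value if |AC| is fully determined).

|AC| = √(2833)  (≈ 53.2259)

|AB| ∈ {48}
|BC| ∈ {23}
|AC| ∈ {√(2833)}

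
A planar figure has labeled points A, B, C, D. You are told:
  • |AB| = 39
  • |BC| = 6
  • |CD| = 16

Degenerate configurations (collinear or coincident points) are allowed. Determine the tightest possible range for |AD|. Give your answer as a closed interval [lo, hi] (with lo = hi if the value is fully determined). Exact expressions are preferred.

|AB| ∈ {39}
|BC| ∈ {6}
|CD| ∈ {16}
|AC| ∈ [33, 45]
|BD| ∈ [10, 22]
|AD| ∈ [17, 61]

|AD| ∈ [17, 61]  (≈ [17.0000, 61.0000])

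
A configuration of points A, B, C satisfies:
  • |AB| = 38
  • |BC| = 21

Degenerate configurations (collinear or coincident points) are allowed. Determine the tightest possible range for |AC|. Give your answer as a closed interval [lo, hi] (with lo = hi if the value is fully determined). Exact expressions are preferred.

|AC| ∈ [17, 59]  (≈ [17.0000, 59.0000])

|AB| ∈ {38}
|BC| ∈ {21}
|AC| ∈ [17, 59]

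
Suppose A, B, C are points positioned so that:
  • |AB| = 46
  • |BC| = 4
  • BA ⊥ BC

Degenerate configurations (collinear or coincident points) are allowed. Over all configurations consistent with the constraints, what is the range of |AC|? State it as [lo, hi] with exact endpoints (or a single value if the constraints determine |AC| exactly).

|AB| ∈ {46}
|BC| ∈ {4}
|AC| ∈ {2·√(533)}

|AC| = 2·√(533)  (≈ 46.1736)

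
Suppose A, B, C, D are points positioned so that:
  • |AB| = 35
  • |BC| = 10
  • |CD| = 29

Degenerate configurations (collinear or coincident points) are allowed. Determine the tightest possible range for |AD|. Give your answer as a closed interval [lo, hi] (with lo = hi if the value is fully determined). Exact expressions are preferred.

|AD| ∈ [0, 74]  (≈ [0.0000, 74.0000])

|AB| ∈ {35}
|BC| ∈ {10}
|CD| ∈ {29}
|AC| ∈ [25, 45]
|BD| ∈ [19, 39]
|AD| ∈ [0, 74]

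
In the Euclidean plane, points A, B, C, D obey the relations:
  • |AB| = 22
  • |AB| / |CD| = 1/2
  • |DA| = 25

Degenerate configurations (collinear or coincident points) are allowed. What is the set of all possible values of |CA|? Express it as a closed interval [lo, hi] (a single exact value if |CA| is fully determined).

|AB| ∈ {22}
|AD| ∈ {25}
|CD| ∈ {44}
|BD| ∈ [3, 47]
|AC| ∈ [19, 69]
|BC| ∈ [0, 91]

|CA| ∈ [19, 69]  (≈ [19.0000, 69.0000])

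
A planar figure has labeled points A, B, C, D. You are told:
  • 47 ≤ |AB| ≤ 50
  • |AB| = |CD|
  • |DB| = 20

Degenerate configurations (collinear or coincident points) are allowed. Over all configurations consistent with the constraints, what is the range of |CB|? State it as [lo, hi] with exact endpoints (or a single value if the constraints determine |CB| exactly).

|CB| ∈ [27, 70]  (≈ [27.0000, 70.0000])

|AB| ∈ [47, 50]
|BD| ∈ {20}
|CD| ∈ [47, 50]
|AD| ∈ [27, 70]
|BC| ∈ [27, 70]
|AC| ∈ [0, 120]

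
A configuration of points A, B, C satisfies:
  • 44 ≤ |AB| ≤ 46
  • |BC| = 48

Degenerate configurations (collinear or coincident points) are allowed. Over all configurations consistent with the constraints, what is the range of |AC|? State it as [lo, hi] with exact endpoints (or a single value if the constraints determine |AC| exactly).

|AB| ∈ [44, 46]
|BC| ∈ {48}
|AC| ∈ [2, 94]

|AC| ∈ [2, 94]  (≈ [2.0000, 94.0000])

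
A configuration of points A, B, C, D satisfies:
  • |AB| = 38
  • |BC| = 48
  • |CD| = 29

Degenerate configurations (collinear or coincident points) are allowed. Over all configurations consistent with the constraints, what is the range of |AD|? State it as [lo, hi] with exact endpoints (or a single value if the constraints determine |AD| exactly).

|AB| ∈ {38}
|BC| ∈ {48}
|CD| ∈ {29}
|AC| ∈ [10, 86]
|BD| ∈ [19, 77]
|AD| ∈ [0, 115]

|AD| ∈ [0, 115]  (≈ [0.0000, 115.0000])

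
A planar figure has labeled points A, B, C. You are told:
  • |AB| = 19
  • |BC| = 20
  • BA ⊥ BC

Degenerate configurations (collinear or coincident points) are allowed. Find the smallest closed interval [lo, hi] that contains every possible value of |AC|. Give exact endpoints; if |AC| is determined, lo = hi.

|AB| ∈ {19}
|BC| ∈ {20}
|AC| ∈ {√(761)}

|AC| = √(761)  (≈ 27.5862)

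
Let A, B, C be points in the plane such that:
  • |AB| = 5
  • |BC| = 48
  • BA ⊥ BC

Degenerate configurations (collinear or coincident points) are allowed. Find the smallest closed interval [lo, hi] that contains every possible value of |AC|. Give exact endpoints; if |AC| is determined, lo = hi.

|AC| = √(2329)  (≈ 48.2597)

|AB| ∈ {5}
|BC| ∈ {48}
|AC| ∈ {√(2329)}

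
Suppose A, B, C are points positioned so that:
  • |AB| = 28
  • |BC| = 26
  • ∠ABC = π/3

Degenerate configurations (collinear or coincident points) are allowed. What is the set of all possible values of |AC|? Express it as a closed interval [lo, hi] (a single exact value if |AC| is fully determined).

|AC| = 2·√(183)  (≈ 27.0555)

|AB| ∈ {28}
|BC| ∈ {26}
|AC| ∈ {2·√(183)}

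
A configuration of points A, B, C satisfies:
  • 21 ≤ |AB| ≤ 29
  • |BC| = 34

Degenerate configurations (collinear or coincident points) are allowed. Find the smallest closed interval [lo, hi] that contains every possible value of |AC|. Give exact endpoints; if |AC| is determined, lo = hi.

|AB| ∈ [21, 29]
|BC| ∈ {34}
|AC| ∈ [5, 63]

|AC| ∈ [5, 63]  (≈ [5.0000, 63.0000])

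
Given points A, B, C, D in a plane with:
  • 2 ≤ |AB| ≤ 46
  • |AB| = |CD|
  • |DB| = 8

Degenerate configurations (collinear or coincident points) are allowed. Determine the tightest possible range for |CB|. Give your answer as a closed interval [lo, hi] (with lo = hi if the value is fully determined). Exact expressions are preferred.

|AB| ∈ [2, 46]
|BD| ∈ {8}
|CD| ∈ [2, 46]
|AD| ∈ [0, 54]
|BC| ∈ [0, 54]
|AC| ∈ [0, 100]

|CB| ∈ [0, 54]  (≈ [0.0000, 54.0000])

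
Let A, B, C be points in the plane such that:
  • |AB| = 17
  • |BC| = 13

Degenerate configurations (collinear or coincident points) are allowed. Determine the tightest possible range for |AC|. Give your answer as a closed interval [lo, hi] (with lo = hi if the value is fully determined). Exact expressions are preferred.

|AB| ∈ {17}
|BC| ∈ {13}
|AC| ∈ [4, 30]

|AC| ∈ [4, 30]  (≈ [4.0000, 30.0000])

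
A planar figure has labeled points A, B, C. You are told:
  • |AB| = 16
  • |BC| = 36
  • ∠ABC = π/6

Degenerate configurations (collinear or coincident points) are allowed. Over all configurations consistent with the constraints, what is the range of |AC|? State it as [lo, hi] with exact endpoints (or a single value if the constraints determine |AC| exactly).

|AB| ∈ {16}
|BC| ∈ {36}
|AC| ∈ {4·√(97 - 36·√(3))}

|AC| = 4·√(97 - 36·√(3))  (≈ 23.5444)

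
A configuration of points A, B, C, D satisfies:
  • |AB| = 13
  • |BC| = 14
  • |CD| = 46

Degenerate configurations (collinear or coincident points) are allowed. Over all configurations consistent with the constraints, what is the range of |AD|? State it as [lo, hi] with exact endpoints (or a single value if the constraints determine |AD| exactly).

|AD| ∈ [19, 73]  (≈ [19.0000, 73.0000])

|AB| ∈ {13}
|BC| ∈ {14}
|CD| ∈ {46}
|AC| ∈ [1, 27]
|BD| ∈ [32, 60]
|AD| ∈ [19, 73]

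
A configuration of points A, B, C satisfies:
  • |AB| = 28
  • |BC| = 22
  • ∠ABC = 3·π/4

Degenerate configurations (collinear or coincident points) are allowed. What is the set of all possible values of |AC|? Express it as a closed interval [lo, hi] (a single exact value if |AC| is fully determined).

|AC| = 2·√(154·√(2) + 317)  (≈ 46.2510)

|AB| ∈ {28}
|BC| ∈ {22}
|AC| ∈ {2·√(154·√(2) + 317)}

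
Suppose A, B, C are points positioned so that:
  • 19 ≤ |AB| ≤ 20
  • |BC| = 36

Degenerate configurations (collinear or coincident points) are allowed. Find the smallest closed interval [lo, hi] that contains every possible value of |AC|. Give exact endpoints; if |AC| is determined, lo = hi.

|AB| ∈ [19, 20]
|BC| ∈ {36}
|AC| ∈ [16, 56]

|AC| ∈ [16, 56]  (≈ [16.0000, 56.0000])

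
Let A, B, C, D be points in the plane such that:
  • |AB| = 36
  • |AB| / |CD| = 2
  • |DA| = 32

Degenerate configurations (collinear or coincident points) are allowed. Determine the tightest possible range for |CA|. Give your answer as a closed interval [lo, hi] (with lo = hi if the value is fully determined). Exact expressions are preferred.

|AB| ∈ {36}
|AD| ∈ {32}
|CD| ∈ {18}
|BD| ∈ [4, 68]
|AC| ∈ [14, 50]
|BC| ∈ [0, 86]

|CA| ∈ [14, 50]  (≈ [14.0000, 50.0000])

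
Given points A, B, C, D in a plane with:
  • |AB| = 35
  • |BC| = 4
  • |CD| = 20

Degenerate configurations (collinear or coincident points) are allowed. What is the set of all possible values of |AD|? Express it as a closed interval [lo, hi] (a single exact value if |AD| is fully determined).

|AD| ∈ [11, 59]  (≈ [11.0000, 59.0000])

|AB| ∈ {35}
|BC| ∈ {4}
|CD| ∈ {20}
|AC| ∈ [31, 39]
|BD| ∈ [16, 24]
|AD| ∈ [11, 59]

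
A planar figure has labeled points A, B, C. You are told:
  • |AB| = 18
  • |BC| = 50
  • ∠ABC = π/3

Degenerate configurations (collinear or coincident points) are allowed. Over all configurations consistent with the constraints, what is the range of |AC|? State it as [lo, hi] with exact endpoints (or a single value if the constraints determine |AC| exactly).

|AC| = 2·√(481)  (≈ 43.8634)

|AB| ∈ {18}
|BC| ∈ {50}
|AC| ∈ {2·√(481)}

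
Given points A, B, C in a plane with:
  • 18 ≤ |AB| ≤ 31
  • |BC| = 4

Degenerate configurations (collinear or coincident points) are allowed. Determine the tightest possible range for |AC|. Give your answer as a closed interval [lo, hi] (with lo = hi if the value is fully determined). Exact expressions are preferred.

|AB| ∈ [18, 31]
|BC| ∈ {4}
|AC| ∈ [14, 35]

|AC| ∈ [14, 35]  (≈ [14.0000, 35.0000])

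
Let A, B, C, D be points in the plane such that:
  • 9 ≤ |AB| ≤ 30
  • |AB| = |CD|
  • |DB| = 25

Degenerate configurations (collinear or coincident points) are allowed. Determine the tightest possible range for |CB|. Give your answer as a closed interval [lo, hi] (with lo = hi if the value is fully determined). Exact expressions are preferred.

|CB| ∈ [0, 55]  (≈ [0.0000, 55.0000])

|AB| ∈ [9, 30]
|BD| ∈ {25}
|CD| ∈ [9, 30]
|AD| ∈ [0, 55]
|BC| ∈ [0, 55]
|AC| ∈ [0, 85]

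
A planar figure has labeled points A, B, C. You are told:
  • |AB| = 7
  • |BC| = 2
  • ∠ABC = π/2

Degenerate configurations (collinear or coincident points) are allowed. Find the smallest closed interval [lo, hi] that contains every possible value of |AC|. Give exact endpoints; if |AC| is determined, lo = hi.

|AC| = √(53)  (≈ 7.2801)

|AB| ∈ {7}
|BC| ∈ {2}
|AC| ∈ {√(53)}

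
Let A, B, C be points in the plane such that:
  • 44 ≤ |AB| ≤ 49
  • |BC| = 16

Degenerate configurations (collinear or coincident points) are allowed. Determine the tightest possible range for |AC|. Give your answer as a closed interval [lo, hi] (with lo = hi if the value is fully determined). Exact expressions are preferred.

|AC| ∈ [28, 65]  (≈ [28.0000, 65.0000])

|AB| ∈ [44, 49]
|BC| ∈ {16}
|AC| ∈ [28, 65]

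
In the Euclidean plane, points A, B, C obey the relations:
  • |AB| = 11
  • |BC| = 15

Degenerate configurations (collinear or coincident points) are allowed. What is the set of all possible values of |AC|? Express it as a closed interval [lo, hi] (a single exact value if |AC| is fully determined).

|AB| ∈ {11}
|BC| ∈ {15}
|AC| ∈ [4, 26]

|AC| ∈ [4, 26]  (≈ [4.0000, 26.0000])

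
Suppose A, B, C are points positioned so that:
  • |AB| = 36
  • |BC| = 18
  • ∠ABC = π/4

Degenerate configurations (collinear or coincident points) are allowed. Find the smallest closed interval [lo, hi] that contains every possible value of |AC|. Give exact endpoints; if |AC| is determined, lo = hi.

|AB| ∈ {36}
|BC| ∈ {18}
|AC| ∈ {18·√(5 - 2·√(2))}

|AC| = 18·√(5 - 2·√(2))  (≈ 26.5253)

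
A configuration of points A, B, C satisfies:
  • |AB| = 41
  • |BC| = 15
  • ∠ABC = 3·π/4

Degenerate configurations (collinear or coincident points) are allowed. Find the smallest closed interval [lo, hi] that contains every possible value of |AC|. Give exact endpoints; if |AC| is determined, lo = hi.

|AC| = √(615·√(2) + 1906)  (≈ 52.6853)

|AB| ∈ {41}
|BC| ∈ {15}
|AC| ∈ {√(615·√(2) + 1906)}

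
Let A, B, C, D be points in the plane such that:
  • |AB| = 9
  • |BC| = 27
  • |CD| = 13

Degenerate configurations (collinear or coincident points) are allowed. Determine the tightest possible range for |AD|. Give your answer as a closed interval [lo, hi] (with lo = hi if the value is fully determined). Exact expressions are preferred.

|AD| ∈ [5, 49]  (≈ [5.0000, 49.0000])

|AB| ∈ {9}
|BC| ∈ {27}
|CD| ∈ {13}
|AC| ∈ [18, 36]
|BD| ∈ [14, 40]
|AD| ∈ [5, 49]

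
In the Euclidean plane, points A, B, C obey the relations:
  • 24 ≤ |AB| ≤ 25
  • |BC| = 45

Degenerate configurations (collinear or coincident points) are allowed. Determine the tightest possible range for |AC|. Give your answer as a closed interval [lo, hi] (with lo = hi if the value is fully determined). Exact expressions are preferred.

|AB| ∈ [24, 25]
|BC| ∈ {45}
|AC| ∈ [20, 70]

|AC| ∈ [20, 70]  (≈ [20.0000, 70.0000])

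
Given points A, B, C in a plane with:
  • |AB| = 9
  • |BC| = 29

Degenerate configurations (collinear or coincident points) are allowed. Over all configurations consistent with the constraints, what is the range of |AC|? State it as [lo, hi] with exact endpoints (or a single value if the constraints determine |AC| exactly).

|AB| ∈ {9}
|BC| ∈ {29}
|AC| ∈ [20, 38]

|AC| ∈ [20, 38]  (≈ [20.0000, 38.0000])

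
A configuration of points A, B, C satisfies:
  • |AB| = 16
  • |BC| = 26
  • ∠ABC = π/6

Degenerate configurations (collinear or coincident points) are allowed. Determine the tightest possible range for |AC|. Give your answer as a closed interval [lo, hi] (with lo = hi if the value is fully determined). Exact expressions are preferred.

|AC| = 2·√(233 - 104·√(3))  (≈ 14.5419)

|AB| ∈ {16}
|BC| ∈ {26}
|AC| ∈ {2·√(233 - 104·√(3))}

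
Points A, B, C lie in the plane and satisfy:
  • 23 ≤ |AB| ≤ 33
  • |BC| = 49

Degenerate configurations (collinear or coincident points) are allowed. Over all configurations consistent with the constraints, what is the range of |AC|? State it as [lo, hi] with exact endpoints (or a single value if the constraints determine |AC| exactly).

|AC| ∈ [16, 82]  (≈ [16.0000, 82.0000])

|AB| ∈ [23, 33]
|BC| ∈ {49}
|AC| ∈ [16, 82]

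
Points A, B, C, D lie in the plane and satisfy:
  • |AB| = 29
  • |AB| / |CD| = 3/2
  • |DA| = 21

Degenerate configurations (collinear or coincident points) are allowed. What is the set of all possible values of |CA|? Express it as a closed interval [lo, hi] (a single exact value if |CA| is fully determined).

|AB| ∈ {29}
|AD| ∈ {21}
|CD| ∈ {58/3}
|BD| ∈ [8, 50]
|AC| ∈ [5/3, 121/3]
|BC| ∈ [0, 208/3]

|CA| ∈ [5/3, 121/3]  (≈ [1.6667, 40.3333])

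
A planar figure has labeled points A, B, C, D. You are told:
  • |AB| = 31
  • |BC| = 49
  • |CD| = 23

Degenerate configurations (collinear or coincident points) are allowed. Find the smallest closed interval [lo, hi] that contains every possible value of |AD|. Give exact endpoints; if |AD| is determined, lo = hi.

|AB| ∈ {31}
|BC| ∈ {49}
|CD| ∈ {23}
|AC| ∈ [18, 80]
|BD| ∈ [26, 72]
|AD| ∈ [0, 103]

|AD| ∈ [0, 103]  (≈ [0.0000, 103.0000])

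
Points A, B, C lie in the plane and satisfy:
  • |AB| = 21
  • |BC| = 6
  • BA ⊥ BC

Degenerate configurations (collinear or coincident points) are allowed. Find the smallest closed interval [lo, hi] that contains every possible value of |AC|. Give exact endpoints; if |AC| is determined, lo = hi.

|AC| = 3·√(53)  (≈ 21.8403)

|AB| ∈ {21}
|BC| ∈ {6}
|AC| ∈ {3·√(53)}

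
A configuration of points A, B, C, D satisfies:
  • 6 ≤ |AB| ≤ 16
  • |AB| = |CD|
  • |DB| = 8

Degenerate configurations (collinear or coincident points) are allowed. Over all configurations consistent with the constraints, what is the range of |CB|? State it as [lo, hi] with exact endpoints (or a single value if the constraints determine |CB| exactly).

|AB| ∈ [6, 16]
|BD| ∈ {8}
|CD| ∈ [6, 16]
|AD| ∈ [0, 24]
|BC| ∈ [0, 24]
|AC| ∈ [0, 40]

|CB| ∈ [0, 24]  (≈ [0.0000, 24.0000])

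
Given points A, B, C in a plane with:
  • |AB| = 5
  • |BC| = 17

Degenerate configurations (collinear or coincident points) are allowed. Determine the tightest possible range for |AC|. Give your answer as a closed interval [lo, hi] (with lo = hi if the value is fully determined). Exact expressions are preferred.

|AC| ∈ [12, 22]  (≈ [12.0000, 22.0000])

|AB| ∈ {5}
|BC| ∈ {17}
|AC| ∈ [12, 22]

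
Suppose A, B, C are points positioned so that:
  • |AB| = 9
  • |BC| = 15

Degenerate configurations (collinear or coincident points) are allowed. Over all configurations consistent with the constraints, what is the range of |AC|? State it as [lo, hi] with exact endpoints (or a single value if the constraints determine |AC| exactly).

|AC| ∈ [6, 24]  (≈ [6.0000, 24.0000])

|AB| ∈ {9}
|BC| ∈ {15}
|AC| ∈ [6, 24]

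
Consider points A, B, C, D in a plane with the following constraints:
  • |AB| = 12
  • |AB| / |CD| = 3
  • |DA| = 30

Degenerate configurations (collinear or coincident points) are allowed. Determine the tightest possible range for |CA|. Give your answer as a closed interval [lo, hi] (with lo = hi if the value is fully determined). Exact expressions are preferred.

|CA| ∈ [26, 34]  (≈ [26.0000, 34.0000])

|AB| ∈ {12}
|AD| ∈ {30}
|CD| ∈ {4}
|BD| ∈ [18, 42]
|AC| ∈ [26, 34]
|BC| ∈ [14, 46]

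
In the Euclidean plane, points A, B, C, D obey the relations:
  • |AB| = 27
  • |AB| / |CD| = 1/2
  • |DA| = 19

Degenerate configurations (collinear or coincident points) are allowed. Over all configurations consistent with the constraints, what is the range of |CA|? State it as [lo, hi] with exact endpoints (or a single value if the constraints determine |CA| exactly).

|CA| ∈ [35, 73]  (≈ [35.0000, 73.0000])

|AB| ∈ {27}
|AD| ∈ {19}
|CD| ∈ {54}
|BD| ∈ [8, 46]
|AC| ∈ [35, 73]
|BC| ∈ [8, 100]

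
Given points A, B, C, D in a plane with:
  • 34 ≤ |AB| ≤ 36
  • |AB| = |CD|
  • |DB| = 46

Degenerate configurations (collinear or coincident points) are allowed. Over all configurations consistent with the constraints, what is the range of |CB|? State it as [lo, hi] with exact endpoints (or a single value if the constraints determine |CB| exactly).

|AB| ∈ [34, 36]
|BD| ∈ {46}
|CD| ∈ [34, 36]
|AD| ∈ [10, 82]
|BC| ∈ [10, 82]
|AC| ∈ [0, 118]

|CB| ∈ [10, 82]  (≈ [10.0000, 82.0000])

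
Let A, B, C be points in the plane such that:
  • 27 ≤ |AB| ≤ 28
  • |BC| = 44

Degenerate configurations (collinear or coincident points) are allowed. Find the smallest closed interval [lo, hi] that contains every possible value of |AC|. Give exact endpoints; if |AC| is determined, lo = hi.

|AC| ∈ [16, 72]  (≈ [16.0000, 72.0000])

|AB| ∈ [27, 28]
|BC| ∈ {44}
|AC| ∈ [16, 72]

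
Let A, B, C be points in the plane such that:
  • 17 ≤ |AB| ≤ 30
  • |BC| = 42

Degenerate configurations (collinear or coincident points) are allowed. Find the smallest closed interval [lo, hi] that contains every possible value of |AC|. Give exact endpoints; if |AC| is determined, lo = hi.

|AC| ∈ [12, 72]  (≈ [12.0000, 72.0000])

|AB| ∈ [17, 30]
|BC| ∈ {42}
|AC| ∈ [12, 72]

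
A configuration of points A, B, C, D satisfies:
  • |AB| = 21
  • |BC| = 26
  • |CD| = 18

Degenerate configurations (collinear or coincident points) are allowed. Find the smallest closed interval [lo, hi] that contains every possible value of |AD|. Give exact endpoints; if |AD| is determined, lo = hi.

|AD| ∈ [0, 65]  (≈ [0.0000, 65.0000])

|AB| ∈ {21}
|BC| ∈ {26}
|CD| ∈ {18}
|AC| ∈ [5, 47]
|BD| ∈ [8, 44]
|AD| ∈ [0, 65]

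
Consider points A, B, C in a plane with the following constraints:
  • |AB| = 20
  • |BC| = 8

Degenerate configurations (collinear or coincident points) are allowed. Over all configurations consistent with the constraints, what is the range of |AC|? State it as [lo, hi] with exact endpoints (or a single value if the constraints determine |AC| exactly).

|AB| ∈ {20}
|BC| ∈ {8}
|AC| ∈ [12, 28]

|AC| ∈ [12, 28]  (≈ [12.0000, 28.0000])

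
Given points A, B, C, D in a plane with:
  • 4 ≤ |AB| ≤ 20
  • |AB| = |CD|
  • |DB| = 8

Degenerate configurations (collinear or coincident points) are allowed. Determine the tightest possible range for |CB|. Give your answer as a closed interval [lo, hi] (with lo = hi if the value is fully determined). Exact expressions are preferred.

|CB| ∈ [0, 28]  (≈ [0.0000, 28.0000])

|AB| ∈ [4, 20]
|BD| ∈ {8}
|CD| ∈ [4, 20]
|AD| ∈ [0, 28]
|BC| ∈ [0, 28]
|AC| ∈ [0, 48]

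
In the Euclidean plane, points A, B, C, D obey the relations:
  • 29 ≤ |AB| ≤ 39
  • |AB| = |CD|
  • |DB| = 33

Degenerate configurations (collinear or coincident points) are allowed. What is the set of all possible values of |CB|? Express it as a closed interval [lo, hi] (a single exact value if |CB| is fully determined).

|CB| ∈ [0, 72]  (≈ [0.0000, 72.0000])

|AB| ∈ [29, 39]
|BD| ∈ {33}
|CD| ∈ [29, 39]
|AD| ∈ [0, 72]
|BC| ∈ [0, 72]
|AC| ∈ [0, 111]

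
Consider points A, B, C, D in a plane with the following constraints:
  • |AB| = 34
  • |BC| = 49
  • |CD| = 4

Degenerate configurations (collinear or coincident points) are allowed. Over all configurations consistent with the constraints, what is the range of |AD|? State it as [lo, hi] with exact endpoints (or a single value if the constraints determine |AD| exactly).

|AD| ∈ [11, 87]  (≈ [11.0000, 87.0000])

|AB| ∈ {34}
|BC| ∈ {49}
|CD| ∈ {4}
|AC| ∈ [15, 83]
|BD| ∈ [45, 53]
|AD| ∈ [11, 87]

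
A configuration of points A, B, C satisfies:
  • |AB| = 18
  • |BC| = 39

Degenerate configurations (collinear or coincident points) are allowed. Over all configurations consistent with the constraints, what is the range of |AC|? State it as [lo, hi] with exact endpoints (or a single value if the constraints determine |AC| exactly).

|AB| ∈ {18}
|BC| ∈ {39}
|AC| ∈ [21, 57]

|AC| ∈ [21, 57]  (≈ [21.0000, 57.0000])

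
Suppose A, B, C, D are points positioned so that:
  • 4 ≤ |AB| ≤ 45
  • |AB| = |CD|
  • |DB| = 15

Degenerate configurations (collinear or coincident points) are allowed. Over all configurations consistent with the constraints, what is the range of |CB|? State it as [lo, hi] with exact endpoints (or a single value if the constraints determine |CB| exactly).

|CB| ∈ [0, 60]  (≈ [0.0000, 60.0000])

|AB| ∈ [4, 45]
|BD| ∈ {15}
|CD| ∈ [4, 45]
|AD| ∈ [0, 60]
|BC| ∈ [0, 60]
|AC| ∈ [0, 105]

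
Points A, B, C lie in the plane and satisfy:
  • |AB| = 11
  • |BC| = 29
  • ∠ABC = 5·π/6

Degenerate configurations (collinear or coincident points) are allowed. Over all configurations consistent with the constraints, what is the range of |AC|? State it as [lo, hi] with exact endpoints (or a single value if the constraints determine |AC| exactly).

|AC| = √(319·√(3) + 962)  (≈ 38.9169)

|AB| ∈ {11}
|BC| ∈ {29}
|AC| ∈ {√(319·√(3) + 962)}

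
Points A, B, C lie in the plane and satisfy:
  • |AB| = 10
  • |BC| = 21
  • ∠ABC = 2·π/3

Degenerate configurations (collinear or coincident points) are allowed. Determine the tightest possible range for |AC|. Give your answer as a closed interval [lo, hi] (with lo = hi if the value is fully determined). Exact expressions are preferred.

|AC| = √(751)  (≈ 27.4044)

|AB| ∈ {10}
|BC| ∈ {21}
|AC| ∈ {√(751)}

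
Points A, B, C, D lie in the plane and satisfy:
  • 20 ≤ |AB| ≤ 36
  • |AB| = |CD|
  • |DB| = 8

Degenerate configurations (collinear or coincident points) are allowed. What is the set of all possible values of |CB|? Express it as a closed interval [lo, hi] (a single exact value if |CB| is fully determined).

|AB| ∈ [20, 36]
|BD| ∈ {8}
|CD| ∈ [20, 36]
|AD| ∈ [12, 44]
|BC| ∈ [12, 44]
|AC| ∈ [0, 80]

|CB| ∈ [12, 44]  (≈ [12.0000, 44.0000])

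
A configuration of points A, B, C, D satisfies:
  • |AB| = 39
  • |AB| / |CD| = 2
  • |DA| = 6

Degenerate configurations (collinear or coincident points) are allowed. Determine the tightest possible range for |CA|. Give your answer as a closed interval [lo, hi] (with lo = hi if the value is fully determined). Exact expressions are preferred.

|AB| ∈ {39}
|AD| ∈ {6}
|CD| ∈ {39/2}
|BD| ∈ [33, 45]
|AC| ∈ [27/2, 51/2]
|BC| ∈ [27/2, 129/2]

|CA| ∈ [27/2, 51/2]  (≈ [13.5000, 25.5000])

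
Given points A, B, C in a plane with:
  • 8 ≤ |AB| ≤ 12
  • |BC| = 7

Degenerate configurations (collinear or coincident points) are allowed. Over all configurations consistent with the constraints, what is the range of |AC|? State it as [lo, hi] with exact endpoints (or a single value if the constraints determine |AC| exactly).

|AC| ∈ [1, 19]  (≈ [1.0000, 19.0000])

|AB| ∈ [8, 12]
|BC| ∈ {7}
|AC| ∈ [1, 19]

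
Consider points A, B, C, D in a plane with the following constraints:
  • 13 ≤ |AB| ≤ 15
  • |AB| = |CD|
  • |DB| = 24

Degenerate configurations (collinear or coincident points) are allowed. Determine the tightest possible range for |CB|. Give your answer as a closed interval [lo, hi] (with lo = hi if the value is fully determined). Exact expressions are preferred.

|CB| ∈ [9, 39]  (≈ [9.0000, 39.0000])

|AB| ∈ [13, 15]
|BD| ∈ {24}
|CD| ∈ [13, 15]
|AD| ∈ [9, 39]
|BC| ∈ [9, 39]
|AC| ∈ [0, 54]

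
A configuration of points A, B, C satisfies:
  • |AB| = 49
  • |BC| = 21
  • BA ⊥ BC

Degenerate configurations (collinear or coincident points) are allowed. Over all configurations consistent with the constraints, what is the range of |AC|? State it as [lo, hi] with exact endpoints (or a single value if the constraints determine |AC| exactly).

|AC| = 7·√(58)  (≈ 53.3104)

|AB| ∈ {49}
|BC| ∈ {21}
|AC| ∈ {7·√(58)}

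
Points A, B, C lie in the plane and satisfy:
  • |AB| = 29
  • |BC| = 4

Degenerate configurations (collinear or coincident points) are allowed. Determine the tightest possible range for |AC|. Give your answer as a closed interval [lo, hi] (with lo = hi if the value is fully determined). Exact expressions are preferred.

|AC| ∈ [25, 33]  (≈ [25.0000, 33.0000])

|AB| ∈ {29}
|BC| ∈ {4}
|AC| ∈ [25, 33]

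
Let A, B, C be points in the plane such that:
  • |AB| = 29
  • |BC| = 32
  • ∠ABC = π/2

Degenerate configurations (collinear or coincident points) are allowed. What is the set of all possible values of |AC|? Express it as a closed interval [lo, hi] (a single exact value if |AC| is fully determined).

|AC| = √(1865)  (≈ 43.1856)

|AB| ∈ {29}
|BC| ∈ {32}
|AC| ∈ {√(1865)}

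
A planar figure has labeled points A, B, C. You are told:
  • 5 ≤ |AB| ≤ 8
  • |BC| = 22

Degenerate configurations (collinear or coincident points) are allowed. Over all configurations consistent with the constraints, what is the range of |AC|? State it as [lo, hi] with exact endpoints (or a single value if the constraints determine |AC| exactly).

|AB| ∈ [5, 8]
|BC| ∈ {22}
|AC| ∈ [14, 30]

|AC| ∈ [14, 30]  (≈ [14.0000, 30.0000])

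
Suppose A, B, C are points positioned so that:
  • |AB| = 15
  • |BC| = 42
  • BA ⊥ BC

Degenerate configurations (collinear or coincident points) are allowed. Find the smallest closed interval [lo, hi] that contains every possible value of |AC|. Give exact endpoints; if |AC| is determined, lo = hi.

|AC| = 3·√(221)  (≈ 44.5982)

|AB| ∈ {15}
|BC| ∈ {42}
|AC| ∈ {3·√(221)}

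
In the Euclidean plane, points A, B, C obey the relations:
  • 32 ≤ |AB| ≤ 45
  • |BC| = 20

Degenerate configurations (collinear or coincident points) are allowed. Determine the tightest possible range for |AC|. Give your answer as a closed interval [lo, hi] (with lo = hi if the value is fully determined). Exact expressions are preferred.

|AB| ∈ [32, 45]
|BC| ∈ {20}
|AC| ∈ [12, 65]

|AC| ∈ [12, 65]  (≈ [12.0000, 65.0000])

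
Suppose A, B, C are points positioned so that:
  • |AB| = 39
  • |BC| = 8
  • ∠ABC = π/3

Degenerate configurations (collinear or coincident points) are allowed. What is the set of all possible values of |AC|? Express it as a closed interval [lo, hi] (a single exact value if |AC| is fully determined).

|AB| ∈ {39}
|BC| ∈ {8}
|AC| ∈ {√(1273)}

|AC| = √(1273)  (≈ 35.6791)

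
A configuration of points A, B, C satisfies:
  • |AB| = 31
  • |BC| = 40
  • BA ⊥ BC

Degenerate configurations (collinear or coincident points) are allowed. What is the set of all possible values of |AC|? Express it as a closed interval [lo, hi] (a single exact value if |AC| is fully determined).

|AB| ∈ {31}
|BC| ∈ {40}
|AC| ∈ {√(2561)}

|AC| = √(2561)  (≈ 50.6063)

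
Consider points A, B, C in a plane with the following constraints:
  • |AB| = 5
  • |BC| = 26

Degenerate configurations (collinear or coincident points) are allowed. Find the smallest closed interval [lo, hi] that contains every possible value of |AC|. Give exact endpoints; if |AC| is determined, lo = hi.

|AB| ∈ {5}
|BC| ∈ {26}
|AC| ∈ [21, 31]

|AC| ∈ [21, 31]  (≈ [21.0000, 31.0000])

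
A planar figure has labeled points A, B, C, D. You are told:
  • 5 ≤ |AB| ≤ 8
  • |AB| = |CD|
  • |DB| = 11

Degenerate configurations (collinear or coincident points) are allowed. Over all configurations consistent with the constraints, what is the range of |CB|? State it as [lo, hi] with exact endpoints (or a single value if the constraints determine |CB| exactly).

|AB| ∈ [5, 8]
|BD| ∈ {11}
|CD| ∈ [5, 8]
|AD| ∈ [3, 19]
|BC| ∈ [3, 19]
|AC| ∈ [0, 27]

|CB| ∈ [3, 19]  (≈ [3.0000, 19.0000])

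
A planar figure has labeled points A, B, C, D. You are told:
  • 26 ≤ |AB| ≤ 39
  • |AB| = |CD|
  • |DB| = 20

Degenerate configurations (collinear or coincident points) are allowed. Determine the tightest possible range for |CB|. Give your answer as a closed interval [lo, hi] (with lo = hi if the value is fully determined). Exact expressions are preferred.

|AB| ∈ [26, 39]
|BD| ∈ {20}
|CD| ∈ [26, 39]
|AD| ∈ [6, 59]
|BC| ∈ [6, 59]
|AC| ∈ [0, 98]

|CB| ∈ [6, 59]  (≈ [6.0000, 59.0000])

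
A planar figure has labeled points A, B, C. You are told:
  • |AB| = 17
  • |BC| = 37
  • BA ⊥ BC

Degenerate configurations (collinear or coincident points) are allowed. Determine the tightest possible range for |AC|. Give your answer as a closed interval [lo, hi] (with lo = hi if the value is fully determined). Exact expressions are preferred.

|AC| = √(1658)  (≈ 40.7185)

|AB| ∈ {17}
|BC| ∈ {37}
|AC| ∈ {√(1658)}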